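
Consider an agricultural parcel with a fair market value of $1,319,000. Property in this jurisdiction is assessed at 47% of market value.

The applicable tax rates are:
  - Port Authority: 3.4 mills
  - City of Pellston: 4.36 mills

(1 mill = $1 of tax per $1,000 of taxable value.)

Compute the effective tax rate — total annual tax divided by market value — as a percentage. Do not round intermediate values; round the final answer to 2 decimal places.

0.36%

Assessed value = $1,319,000 × 0.47 = $619,930
Port Authority: $619,930 × 0.0034 = $2,107.762
City of Pellston: $619,930 × 0.00436 = $2,702.8948
Total tax = $4,810.6568
Effective rate = $4,810.6568 ÷ $1,319,000 = 0.36% of market value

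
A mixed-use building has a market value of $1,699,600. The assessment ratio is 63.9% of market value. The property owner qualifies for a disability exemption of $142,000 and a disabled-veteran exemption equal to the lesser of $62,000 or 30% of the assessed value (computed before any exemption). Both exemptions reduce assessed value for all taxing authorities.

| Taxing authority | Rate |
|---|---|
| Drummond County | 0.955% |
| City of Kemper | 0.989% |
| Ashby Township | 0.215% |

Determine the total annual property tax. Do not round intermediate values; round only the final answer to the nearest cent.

$19,043.34

Assessed value = $1,699,600 × 0.639 = $1,086,044.4
Disabled-veteran exemption = min($62,000, 30% × $1,086,044.4) = min($62,000, $325,813.32) = $62,000 (dollar cap binds)
Taxable value = $1,086,044.4 − $142,000 − $62,000 = $882,044.4
Drummond County: $882,044.4 × 0.00955 = $8,423.52402
City of Kemper: $882,044.4 × 0.00989 = $8,723.419116
Ashby Township: $882,044.4 × 0.00215 = $1,896.39546
Total = $19,043.338596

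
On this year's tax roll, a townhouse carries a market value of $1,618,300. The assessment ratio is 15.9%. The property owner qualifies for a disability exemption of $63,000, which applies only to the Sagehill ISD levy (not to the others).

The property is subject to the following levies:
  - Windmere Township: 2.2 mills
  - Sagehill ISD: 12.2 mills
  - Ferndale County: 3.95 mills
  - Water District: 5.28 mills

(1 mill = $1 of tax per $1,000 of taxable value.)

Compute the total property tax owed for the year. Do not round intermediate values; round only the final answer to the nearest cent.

Assessed value = $1,618,300 × 0.159 = $257,309.7
Windmere Township: $257,309.7 × 0.0022 = $566.08134
Sagehill ISD: ($257,309.7 − $63,000) × 0.0122 = $194,309.7 × 0.0122 = $2,370.57834
Ferndale County: $257,309.7 × 0.00395 = $1,016.373315
Water District: $257,309.7 × 0.00528 = $1,358.595216
Total = $5,311.628211

$5,311.63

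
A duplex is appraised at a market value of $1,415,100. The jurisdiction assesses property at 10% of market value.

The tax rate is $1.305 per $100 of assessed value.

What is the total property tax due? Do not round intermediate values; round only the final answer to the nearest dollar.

Assessed value = $1,415,100 × 0.1 = $141,510
Tax = $141,510 × 0.01305 = $1,846.7055

$1,847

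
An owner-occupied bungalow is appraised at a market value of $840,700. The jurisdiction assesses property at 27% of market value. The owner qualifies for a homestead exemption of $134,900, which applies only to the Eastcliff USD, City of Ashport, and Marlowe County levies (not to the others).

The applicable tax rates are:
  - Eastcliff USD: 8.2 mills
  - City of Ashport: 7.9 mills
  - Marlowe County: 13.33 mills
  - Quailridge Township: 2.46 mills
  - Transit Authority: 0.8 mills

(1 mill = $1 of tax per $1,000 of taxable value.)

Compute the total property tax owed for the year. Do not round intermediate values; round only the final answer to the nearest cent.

$3,450.16

Assessed value = $840,700 × 0.27 = $226,989
Eastcliff USD: ($226,989 − $134,900) × 0.0082 = $92,089 × 0.0082 = $755.1298
City of Ashport: ($226,989 − $134,900) × 0.0079 = $92,089 × 0.0079 = $727.5031
Marlowe County: ($226,989 − $134,900) × 0.01333 = $92,089 × 0.01333 = $1,227.54637
Quailridge Township: $226,989 × 0.00246 = $558.39294
Transit Authority: $226,989 × 0.0008 = $181.5912
Total = $3,450.16341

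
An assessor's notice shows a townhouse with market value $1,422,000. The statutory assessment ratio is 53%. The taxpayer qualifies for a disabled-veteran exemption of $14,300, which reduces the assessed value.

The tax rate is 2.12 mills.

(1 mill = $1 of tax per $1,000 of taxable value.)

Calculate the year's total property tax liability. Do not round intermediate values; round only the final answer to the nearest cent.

$1,567.44

Assessed value = $1,422,000 × 0.53 = $753,660
Taxable value = $753,660 − $14,300 = $739,360
Tax = $739,360 × 0.00212 = $1,567.4432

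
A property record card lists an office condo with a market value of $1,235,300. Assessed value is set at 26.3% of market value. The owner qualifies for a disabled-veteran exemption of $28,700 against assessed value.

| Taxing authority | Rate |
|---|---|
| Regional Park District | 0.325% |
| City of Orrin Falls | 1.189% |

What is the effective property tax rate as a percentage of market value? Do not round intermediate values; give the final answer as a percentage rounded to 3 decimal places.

0.363%

Assessed value = $1,235,300 × 0.263 = $324,883.9
Taxable value = $324,883.9 − $28,700 = $296,183.9
Regional Park District: $296,183.9 × 0.00325 = $962.597675
City of Orrin Falls: $296,183.9 × 0.01189 = $3,521.626571
Total tax = $4,484.224246
Effective rate = $4,484.224246 ÷ $1,235,300 = 0.363% of market value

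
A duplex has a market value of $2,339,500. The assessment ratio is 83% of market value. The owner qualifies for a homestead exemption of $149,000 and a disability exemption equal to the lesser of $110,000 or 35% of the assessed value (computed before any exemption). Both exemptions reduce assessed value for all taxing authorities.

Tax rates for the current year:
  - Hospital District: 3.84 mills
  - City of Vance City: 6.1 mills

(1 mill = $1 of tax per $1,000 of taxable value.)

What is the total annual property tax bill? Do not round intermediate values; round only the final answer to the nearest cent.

Assessed value = $2,339,500 × 0.83 = $1,941,785
Disability exemption = min($110,000, 35% × $1,941,785) = min($110,000, $679,624.75) = $110,000 (dollar cap binds)
Taxable value = $1,941,785 − $149,000 − $110,000 = $1,682,785
Hospital District: $1,682,785 × 0.00384 = $6,461.8944
City of Vance City: $1,682,785 × 0.0061 = $10,264.9885
Total = $16,726.8829

$16,726.88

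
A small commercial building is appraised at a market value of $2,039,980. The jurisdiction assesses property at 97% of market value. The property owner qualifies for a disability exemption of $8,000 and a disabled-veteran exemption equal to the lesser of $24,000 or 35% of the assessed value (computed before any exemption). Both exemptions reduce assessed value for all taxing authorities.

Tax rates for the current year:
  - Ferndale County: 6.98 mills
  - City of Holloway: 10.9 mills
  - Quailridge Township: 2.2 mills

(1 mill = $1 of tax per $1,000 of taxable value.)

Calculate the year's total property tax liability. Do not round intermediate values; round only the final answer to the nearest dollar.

$39,091

Assessed value = $2,039,980 × 0.97 = $1,978,780.6
Disabled-veteran exemption = min($24,000, 35% × $1,978,780.6) = min($24,000, $692,573.21) = $24,000 (dollar cap binds)
Taxable value = $1,978,780.6 − $8,000 − $24,000 = $1,946,780.6
Ferndale County: $1,946,780.6 × 0.00698 = $13,588.528588
City of Holloway: $1,946,780.6 × 0.0109 = $21,219.90854
Quailridge Township: $1,946,780.6 × 0.0022 = $4,282.91732
Total = $39,091.354448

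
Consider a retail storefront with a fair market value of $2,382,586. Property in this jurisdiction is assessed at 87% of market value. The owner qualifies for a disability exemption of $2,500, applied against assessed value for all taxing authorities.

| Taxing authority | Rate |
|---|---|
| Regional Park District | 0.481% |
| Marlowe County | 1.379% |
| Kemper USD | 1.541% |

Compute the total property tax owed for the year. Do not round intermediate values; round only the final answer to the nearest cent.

Assessed value = $2,382,586 × 0.87 = $2,072,849.82
Taxable value = $2,072,849.82 − $2,500 = $2,070,349.82
Regional Park District: $2,070,349.82 × 0.00481 = $9,958.3826342
Marlowe County: $2,070,349.82 × 0.01379 = $28,550.1240178
Kemper USD: $2,070,349.82 × 0.01541 = $31,904.0907262
Total = $9,958.3826342 + $28,550.1240178 + $31,904.0907262 = $70,412.5973782

$70,412.60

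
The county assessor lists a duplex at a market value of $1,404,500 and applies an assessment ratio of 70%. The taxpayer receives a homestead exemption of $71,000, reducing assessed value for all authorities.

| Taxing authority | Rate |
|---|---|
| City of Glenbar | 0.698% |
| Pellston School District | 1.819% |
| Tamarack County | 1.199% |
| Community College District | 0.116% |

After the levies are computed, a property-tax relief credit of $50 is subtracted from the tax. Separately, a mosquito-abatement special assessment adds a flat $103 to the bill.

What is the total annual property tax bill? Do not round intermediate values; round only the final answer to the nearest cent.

Assessed value = $1,404,500 × 0.7 = $983,150
Taxable value = $983,150 − $71,000 = $912,150
City of Glenbar: $912,150 × 0.00698 = $6,366.807
Pellston School District: $912,150 × 0.01819 = $16,592.0085
Tamarack County: $912,150 × 0.01199 = $10,936.6785
Community College District: $912,150 × 0.00116 = $1,058.094
Levies subtotal = $34,953.588
After credit = $34,953.588 − $50 = $34,903.588
Total = $34,903.588 + $103 = $35,006.588

$35,006.59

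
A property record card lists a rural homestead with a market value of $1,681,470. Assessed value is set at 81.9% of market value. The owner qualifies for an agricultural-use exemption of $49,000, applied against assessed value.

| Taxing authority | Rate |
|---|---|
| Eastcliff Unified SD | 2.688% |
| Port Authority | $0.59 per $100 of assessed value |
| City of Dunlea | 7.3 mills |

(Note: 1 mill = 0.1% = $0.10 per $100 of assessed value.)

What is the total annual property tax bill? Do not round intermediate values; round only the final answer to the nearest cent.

Assessed value = $1,681,470 × 0.819 = $1,377,123.93
Taxable value = $1,377,123.93 − $49,000 = $1,328,123.93
Eastcliff Unified SD: $1,328,123.93 × 0.02688 = $35,699.9712384
Port Authority: $1,328,123.93 × 0.0059 = $7,835.931187
City of Dunlea: $1,328,123.93 × 0.0073 = $9,695.304689
Total = $53,231.2071144

$53,231.21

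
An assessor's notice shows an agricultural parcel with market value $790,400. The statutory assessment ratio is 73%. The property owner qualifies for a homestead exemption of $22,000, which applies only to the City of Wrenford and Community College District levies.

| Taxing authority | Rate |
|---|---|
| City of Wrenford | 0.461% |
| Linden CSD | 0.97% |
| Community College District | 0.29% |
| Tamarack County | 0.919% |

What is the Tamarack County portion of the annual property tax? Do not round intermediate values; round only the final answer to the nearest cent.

Assessed value = $790,400 × 0.73 = $576,992
Tamarack County taxable value = $576,992 (exemption does not apply)
Tamarack County levy = $576,992 × 0.00919 = $5,302.55648

$5,302.56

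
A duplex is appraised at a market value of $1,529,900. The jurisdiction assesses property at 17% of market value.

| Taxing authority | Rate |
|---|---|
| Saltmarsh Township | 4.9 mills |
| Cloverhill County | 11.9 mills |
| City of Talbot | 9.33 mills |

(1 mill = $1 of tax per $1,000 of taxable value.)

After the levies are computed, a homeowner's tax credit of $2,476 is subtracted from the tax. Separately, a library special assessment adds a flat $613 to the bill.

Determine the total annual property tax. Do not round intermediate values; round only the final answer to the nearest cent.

Assessed value = $1,529,900 × 0.17 = $260,083
Saltmarsh Township: $260,083 × 0.0049 = $1,274.4067
Cloverhill County: $260,083 × 0.0119 = $3,094.9877
City of Talbot: $260,083 × 0.00933 = $2,426.57439
Levies subtotal = $6,795.96879
After credit = $6,795.96879 − $2,476 = $4,319.96879
Total = $4,319.96879 + $613 = $4,932.96879

$4,932.97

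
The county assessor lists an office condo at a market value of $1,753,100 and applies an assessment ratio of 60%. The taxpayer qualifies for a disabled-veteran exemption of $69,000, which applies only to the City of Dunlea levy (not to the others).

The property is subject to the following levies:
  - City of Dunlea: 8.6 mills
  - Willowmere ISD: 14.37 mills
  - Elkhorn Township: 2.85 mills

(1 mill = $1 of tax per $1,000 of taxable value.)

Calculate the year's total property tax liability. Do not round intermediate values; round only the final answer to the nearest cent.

Assessed value = $1,753,100 × 0.6 = $1,051,860
City of Dunlea: ($1,051,860 − $69,000) × 0.0086 = $982,860 × 0.0086 = $8,452.596
Willowmere ISD: $1,051,860 × 0.01437 = $15,115.2282
Elkhorn Township: $1,051,860 × 0.00285 = $2,997.801
Total = $26,565.6252

$26,565.63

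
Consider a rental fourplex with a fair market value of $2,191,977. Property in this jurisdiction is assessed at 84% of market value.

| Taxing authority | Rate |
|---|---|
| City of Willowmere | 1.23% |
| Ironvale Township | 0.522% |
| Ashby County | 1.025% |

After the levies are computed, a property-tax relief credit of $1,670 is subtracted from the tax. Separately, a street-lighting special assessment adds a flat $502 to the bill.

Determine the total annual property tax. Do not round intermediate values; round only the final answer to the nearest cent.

$49,963.81

Assessed value = $2,191,977 × 0.84 = $1,841,260.68
City of Willowmere: $1,841,260.68 × 0.0123 = $22,647.506364
Ironvale Township: $1,841,260.68 × 0.00522 = $9,611.3807496
Ashby County: $1,841,260.68 × 0.01025 = $18,872.92197
Levies subtotal = $51,131.8090836
After credit = $51,131.8090836 − $1,670 = $49,461.8090836
Total = $49,461.8090836 + $502 = $49,963.8090836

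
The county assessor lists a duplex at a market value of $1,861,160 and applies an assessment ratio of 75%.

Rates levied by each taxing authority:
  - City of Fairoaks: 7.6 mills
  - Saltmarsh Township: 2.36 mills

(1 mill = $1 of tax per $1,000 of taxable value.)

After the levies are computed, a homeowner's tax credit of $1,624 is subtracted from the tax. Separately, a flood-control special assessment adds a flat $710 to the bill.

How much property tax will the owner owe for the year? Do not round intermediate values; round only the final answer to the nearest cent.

Assessed value = $1,861,160 × 0.75 = $1,395,870
City of Fairoaks: $1,395,870 × 0.0076 = $10,608.612
Saltmarsh Township: $1,395,870 × 0.00236 = $3,294.2532
Levies subtotal = $13,902.8652
After credit = $13,902.8652 − $1,624 = $12,278.8652
Total = $12,278.8652 + $710 = $12,988.8652

$12,988.87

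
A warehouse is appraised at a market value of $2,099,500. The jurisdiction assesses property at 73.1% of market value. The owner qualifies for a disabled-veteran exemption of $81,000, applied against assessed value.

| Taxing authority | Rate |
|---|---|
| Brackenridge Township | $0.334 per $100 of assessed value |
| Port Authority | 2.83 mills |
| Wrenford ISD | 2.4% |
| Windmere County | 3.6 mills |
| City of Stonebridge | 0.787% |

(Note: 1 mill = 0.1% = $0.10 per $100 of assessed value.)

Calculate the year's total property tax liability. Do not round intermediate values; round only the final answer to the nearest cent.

Assessed value = $2,099,500 × 0.731 = $1,534,734.5
Taxable value = $1,534,734.5 − $81,000 = $1,453,734.5
Brackenridge Township: $1,453,734.5 × 0.00334 = $4,855.47323
Port Authority: $1,453,734.5 × 0.00283 = $4,114.068635
Wrenford ISD: $1,453,734.5 × 0.024 = $34,889.628
Windmere County: $1,453,734.5 × 0.0036 = $5,233.4442
City of Stonebridge: $1,453,734.5 × 0.00787 = $11,440.890515
Total = $60,533.50458

$60,533.50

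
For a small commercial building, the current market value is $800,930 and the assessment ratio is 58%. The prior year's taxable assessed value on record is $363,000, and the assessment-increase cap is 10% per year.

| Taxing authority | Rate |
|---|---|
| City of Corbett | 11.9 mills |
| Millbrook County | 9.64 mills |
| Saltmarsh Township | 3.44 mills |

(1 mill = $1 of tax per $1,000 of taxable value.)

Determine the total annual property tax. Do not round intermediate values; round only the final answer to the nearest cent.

Uncapped assessed value = $800,930 × 0.58 = $464,539.4
Cap limit = $363,000 × 1.1 = $399,300
Taxable assessed value = min($464,539.4, $399,300) = $399,300 (cap binds)
City of Corbett: $399,300 × 0.0119 = $4,751.67
Millbrook County: $399,300 × 0.00964 = $3,849.252
Saltmarsh Township: $399,300 × 0.00344 = $1,373.592
Total = $9,974.514

$9,974.51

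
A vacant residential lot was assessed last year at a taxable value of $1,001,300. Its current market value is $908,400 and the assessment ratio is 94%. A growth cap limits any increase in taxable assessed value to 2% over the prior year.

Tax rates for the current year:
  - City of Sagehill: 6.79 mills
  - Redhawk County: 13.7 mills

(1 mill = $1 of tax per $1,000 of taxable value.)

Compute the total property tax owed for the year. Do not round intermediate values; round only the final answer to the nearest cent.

$17,496.33

Uncapped assessed value = $908,400 × 0.94 = $853,896
Cap limit = $1,001,300 × 1.02 = $1,021,326
Taxable assessed value = min($853,896, $1,021,326) = $853,896 (cap does not bind)
City of Sagehill: $853,896 × 0.00679 = $5,797.95384
Redhawk County: $853,896 × 0.0137 = $11,698.3752
Total = $17,496.32904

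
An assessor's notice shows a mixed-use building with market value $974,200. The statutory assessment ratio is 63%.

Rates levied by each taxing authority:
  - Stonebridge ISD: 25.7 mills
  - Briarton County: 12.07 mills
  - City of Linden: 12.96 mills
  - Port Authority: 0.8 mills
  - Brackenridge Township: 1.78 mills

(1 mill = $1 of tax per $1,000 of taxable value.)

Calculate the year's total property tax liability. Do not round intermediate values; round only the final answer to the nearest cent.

$32,718.80

Assessed value = $974,200 × 0.63 = $613,746
Stonebridge ISD: $613,746 × 0.0257 = $15,773.2722
Briarton County: $613,746 × 0.01207 = $7,407.91422
City of Linden: $613,746 × 0.01296 = $7,954.14816
Port Authority: $613,746 × 0.0008 = $490.9968
Brackenridge Township: $613,746 × 0.00178 = $1,092.46788
Total = $15,773.2722 + $7,407.91422 + $7,954.14816 + $490.9968 + $1,092.46788 = $32,718.79926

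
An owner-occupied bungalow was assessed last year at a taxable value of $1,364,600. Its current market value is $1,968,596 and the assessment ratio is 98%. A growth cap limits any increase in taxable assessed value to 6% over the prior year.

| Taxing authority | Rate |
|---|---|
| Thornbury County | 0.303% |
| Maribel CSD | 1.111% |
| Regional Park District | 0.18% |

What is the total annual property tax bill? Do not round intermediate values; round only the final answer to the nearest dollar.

$23,057

Uncapped assessed value = $1,968,596 × 0.98 = $1,929,224.08
Cap limit = $1,364,600 × 1.06 = $1,446,476
Taxable assessed value = min($1,929,224.08, $1,446,476) = $1,446,476 (cap binds)
Thornbury County: $1,446,476 × 0.00303 = $4,382.82228
Maribel CSD: $1,446,476 × 0.01111 = $16,070.34836
Regional Park District: $1,446,476 × 0.0018 = $2,603.6568
Total = $23,056.82744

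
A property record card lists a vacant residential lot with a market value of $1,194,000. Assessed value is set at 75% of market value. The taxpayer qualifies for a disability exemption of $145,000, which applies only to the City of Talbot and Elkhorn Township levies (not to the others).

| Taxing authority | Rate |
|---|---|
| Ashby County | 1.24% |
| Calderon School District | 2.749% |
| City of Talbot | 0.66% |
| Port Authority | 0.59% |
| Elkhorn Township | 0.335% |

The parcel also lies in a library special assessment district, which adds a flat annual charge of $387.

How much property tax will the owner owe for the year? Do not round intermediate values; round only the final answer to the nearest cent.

$48,859.42

Assessed value = $1,194,000 × 0.75 = $895,500
Ashby County: $895,500 × 0.0124 = $11,104.2
Calderon School District: $895,500 × 0.02749 = $24,617.295
City of Talbot: ($895,500 − $145,000) × 0.0066 = $750,500 × 0.0066 = $4,953.3
Port Authority: $895,500 × 0.0059 = $5,283.45
Elkhorn Township: ($895,500 − $145,000) × 0.00335 = $750,500 × 0.00335 = $2,514.175
Levies subtotal = $48,472.42
Total = $48,472.42 + $387 = $48,859.42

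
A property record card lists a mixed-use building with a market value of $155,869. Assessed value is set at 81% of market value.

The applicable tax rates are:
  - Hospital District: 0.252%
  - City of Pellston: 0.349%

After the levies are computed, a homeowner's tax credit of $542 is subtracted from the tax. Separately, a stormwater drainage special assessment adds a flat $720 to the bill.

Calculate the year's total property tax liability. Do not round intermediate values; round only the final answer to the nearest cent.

Assessed value = $155,869 × 0.81 = $126,253.89
Hospital District: $126,253.89 × 0.00252 = $318.1598028
City of Pellston: $126,253.89 × 0.00349 = $440.6260761
Levies subtotal = $758.7858789
After credit = $758.7858789 − $542 = $216.7858789
Total = $216.7858789 + $720 = $936.7858789

$936.79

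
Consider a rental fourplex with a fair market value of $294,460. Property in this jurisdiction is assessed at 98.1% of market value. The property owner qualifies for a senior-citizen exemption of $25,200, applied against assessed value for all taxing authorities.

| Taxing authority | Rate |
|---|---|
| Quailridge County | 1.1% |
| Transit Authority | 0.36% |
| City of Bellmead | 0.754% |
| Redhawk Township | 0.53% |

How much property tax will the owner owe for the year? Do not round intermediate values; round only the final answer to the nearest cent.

$7,234.97

Assessed value = $294,460 × 0.981 = $288,865.26
Taxable value = $288,865.26 − $25,200 = $263,665.26
Quailridge County: $263,665.26 × 0.011 = $2,900.31786
Transit Authority: $263,665.26 × 0.0036 = $949.194936
City of Bellmead: $263,665.26 × 0.00754 = $1,988.0360604
Redhawk Township: $263,665.26 × 0.0053 = $1,397.425878
Total = $2,900.31786 + $949.194936 + $1,988.0360604 + $1,397.425878 = $7,234.9747344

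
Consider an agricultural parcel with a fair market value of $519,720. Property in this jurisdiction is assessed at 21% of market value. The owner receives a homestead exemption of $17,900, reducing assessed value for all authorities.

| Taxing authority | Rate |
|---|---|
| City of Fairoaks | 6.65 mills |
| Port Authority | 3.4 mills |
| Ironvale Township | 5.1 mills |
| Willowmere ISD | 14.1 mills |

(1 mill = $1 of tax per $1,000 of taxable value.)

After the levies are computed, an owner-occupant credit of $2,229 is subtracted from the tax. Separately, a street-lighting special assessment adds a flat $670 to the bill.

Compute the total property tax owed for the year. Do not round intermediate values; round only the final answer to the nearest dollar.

Assessed value = $519,720 × 0.21 = $109,141.2
Taxable value = $109,141.2 − $17,900 = $91,241.2
City of Fairoaks: $91,241.2 × 0.00665 = $606.75398
Port Authority: $91,241.2 × 0.0034 = $310.22008
Ironvale Township: $91,241.2 × 0.0051 = $465.33012
Willowmere ISD: $91,241.2 × 0.0141 = $1,286.50092
Levies subtotal = $2,668.8051
After credit = $2,668.8051 − $2,229 = $439.8051
Total = $439.8051 + $670 = $1,109.8051

$1,110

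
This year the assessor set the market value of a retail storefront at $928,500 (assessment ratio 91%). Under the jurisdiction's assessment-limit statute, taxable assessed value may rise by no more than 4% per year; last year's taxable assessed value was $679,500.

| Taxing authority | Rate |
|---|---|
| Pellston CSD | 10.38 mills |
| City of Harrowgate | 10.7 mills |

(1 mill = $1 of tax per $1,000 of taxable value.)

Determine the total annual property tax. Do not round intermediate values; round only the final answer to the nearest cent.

$14,896.81

Uncapped assessed value = $928,500 × 0.91 = $844,935
Cap limit = $679,500 × 1.04 = $706,680
Taxable assessed value = min($844,935, $706,680) = $706,680 (cap binds)
Pellston CSD: $706,680 × 0.01038 = $7,335.3384
City of Harrowgate: $706,680 × 0.0107 = $7,561.476
Total = $14,896.8144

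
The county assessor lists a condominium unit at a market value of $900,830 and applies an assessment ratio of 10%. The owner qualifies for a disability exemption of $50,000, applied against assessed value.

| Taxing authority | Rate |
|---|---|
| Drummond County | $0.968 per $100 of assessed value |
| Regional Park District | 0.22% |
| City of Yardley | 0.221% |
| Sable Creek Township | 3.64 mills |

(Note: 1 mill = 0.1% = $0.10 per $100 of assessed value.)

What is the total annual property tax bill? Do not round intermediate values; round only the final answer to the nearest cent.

Assessed value = $900,830 × 0.1 = $90,083
Taxable value = $90,083 − $50,000 = $40,083
Drummond County: $40,083 × 0.00968 = $388.00344
Regional Park District: $40,083 × 0.0022 = $88.1826
City of Yardley: $40,083 × 0.00221 = $88.58343
Sable Creek Township: $40,083 × 0.00364 = $145.90212
Total = $710.67159

$710.67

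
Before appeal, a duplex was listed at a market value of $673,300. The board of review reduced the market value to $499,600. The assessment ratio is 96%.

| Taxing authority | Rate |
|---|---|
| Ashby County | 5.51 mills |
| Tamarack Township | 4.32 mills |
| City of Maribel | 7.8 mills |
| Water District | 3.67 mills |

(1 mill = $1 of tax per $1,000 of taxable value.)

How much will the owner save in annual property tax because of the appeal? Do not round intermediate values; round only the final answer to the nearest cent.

$3,551.82

Old assessed value = $673,300 × 0.96 = $646,368
New assessed value = $499,600 × 0.96 = $479,616
Combined rate = 0.00551 + 0.00432 + 0.0078 + 0.00367 = 0.0213
Old tax = $646,368 × 0.0213 = $13,767.6384
New tax = $479,616 × 0.0213 = $10,215.8208
Reduction = $13,767.6384 − $10,215.8208 = $3,551.8176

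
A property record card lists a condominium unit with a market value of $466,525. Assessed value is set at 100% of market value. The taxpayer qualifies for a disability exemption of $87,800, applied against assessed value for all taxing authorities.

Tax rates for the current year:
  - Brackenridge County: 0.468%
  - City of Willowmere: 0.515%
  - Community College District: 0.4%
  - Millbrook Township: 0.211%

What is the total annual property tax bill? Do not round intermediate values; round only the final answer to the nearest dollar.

Assessed value = $466,525 × 1 = $466,525
Taxable value = $466,525 − $87,800 = $378,725
Brackenridge County: $378,725 × 0.00468 = $1,772.433
City of Willowmere: $378,725 × 0.00515 = $1,950.43375
Community College District: $378,725 × 0.004 = $1,514.9
Millbrook Township: $378,725 × 0.00211 = $799.10975
Total = $1,772.433 + $1,950.43375 + $1,514.9 + $799.10975 = $6,036.8765

$6,037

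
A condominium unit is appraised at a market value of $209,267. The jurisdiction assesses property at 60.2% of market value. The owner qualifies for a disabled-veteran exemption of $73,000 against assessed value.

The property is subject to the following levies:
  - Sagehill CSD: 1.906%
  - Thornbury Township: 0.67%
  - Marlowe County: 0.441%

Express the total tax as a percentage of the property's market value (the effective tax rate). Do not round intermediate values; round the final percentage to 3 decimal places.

Assessed value = $209,267 × 0.602 = $125,978.734
Taxable value = $125,978.734 − $73,000 = $52,978.734
Sagehill CSD: $52,978.734 × 0.01906 = $1,009.77467004
Thornbury Township: $52,978.734 × 0.0067 = $354.9575178
Marlowe County: $52,978.734 × 0.00441 = $233.63621694
Total tax = $1,598.36840478
Effective rate = $1,598.36840478 ÷ $209,267 = 0.764% of market value

0.764%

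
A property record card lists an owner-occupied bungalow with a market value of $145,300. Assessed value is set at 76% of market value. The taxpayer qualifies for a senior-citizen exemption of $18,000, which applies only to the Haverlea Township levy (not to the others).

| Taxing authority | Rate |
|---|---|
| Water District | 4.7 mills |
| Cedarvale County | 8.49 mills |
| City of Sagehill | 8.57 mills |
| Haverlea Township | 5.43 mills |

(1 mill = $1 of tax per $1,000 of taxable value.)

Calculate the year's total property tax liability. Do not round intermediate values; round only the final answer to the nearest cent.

Assessed value = $145,300 × 0.76 = $110,428
Water District: $110,428 × 0.0047 = $519.0116
Cedarvale County: $110,428 × 0.00849 = $937.53372
City of Sagehill: $110,428 × 0.00857 = $946.36796
Haverlea Township: ($110,428 − $18,000) × 0.00543 = $92,428 × 0.00543 = $501.88404
Total = $2,904.79732

$2,904.80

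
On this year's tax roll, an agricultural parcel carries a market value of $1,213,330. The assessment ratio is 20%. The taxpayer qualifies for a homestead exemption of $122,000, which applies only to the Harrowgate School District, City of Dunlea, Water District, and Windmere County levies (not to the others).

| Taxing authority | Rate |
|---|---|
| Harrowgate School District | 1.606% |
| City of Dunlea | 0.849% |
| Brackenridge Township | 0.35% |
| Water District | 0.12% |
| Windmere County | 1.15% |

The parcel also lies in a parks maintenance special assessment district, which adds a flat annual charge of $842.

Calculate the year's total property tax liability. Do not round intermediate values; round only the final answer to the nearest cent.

$6,186.14

Assessed value = $1,213,330 × 0.2 = $242,666
Harrowgate School District: ($242,666 − $122,000) × 0.01606 = $120,666 × 0.01606 = $1,937.89596
City of Dunlea: ($242,666 − $122,000) × 0.00849 = $120,666 × 0.00849 = $1,024.45434
Brackenridge Township: $242,666 × 0.0035 = $849.331
Water District: ($242,666 − $122,000) × 0.0012 = $120,666 × 0.0012 = $144.7992
Windmere County: ($242,666 − $122,000) × 0.0115 = $120,666 × 0.0115 = $1,387.659
Levies subtotal = $5,344.1395
Total = $5,344.1395 + $842 = $6,186.1395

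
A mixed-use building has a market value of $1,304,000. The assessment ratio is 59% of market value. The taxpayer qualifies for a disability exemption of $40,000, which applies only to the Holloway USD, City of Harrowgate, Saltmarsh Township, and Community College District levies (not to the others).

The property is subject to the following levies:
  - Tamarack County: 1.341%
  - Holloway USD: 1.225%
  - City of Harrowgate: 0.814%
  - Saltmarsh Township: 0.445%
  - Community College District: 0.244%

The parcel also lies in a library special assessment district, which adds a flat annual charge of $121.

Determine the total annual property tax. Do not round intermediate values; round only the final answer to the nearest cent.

$30,335.06

Assessed value = $1,304,000 × 0.59 = $769,360
Tamarack County: $769,360 × 0.01341 = $10,317.1176
Holloway USD: ($769,360 − $40,000) × 0.01225 = $729,360 × 0.01225 = $8,934.66
City of Harrowgate: ($769,360 − $40,000) × 0.00814 = $729,360 × 0.00814 = $5,936.9904
Saltmarsh Township: ($769,360 − $40,000) × 0.00445 = $729,360 × 0.00445 = $3,245.652
Community College District: ($769,360 − $40,000) × 0.00244 = $729,360 × 0.00244 = $1,779.6384
Levies subtotal = $30,214.0584
Total = $30,214.0584 + $121 = $30,335.0584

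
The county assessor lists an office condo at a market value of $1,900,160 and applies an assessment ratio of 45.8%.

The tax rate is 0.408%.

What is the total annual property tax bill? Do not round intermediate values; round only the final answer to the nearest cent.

$3,550.71

Assessed value = $1,900,160 × 0.458 = $870,273.28
Tax = $870,273.28 × 0.00408 = $3,550.7149824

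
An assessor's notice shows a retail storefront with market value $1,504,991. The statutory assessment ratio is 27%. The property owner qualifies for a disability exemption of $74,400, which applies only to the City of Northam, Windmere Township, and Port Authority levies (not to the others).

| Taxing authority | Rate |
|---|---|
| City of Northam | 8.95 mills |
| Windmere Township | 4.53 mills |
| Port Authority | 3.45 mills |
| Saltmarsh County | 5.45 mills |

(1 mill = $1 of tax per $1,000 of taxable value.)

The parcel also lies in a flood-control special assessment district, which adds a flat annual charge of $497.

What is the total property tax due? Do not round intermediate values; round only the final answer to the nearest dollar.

$8,331

Assessed value = $1,504,991 × 0.27 = $406,347.57
City of Northam: ($406,347.57 − $74,400) × 0.00895 = $331,947.57 × 0.00895 = $2,970.9307515
Windmere Township: ($406,347.57 − $74,400) × 0.00453 = $331,947.57 × 0.00453 = $1,503.7224921
Port Authority: ($406,347.57 − $74,400) × 0.00345 = $331,947.57 × 0.00345 = $1,145.2191165
Saltmarsh County: $406,347.57 × 0.00545 = $2,214.5942565
Levies subtotal = $7,834.4666166
Total = $7,834.4666166 + $497 = $8,331.4666166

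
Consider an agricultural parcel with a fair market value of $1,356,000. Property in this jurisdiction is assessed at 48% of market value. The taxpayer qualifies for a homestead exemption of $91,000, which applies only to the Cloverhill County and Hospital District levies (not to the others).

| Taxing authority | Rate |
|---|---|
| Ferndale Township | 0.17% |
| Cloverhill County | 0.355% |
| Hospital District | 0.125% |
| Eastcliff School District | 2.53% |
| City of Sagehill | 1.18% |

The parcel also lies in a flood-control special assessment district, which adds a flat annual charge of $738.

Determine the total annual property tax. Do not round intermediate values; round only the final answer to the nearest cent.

$28,679.57

Assessed value = $1,356,000 × 0.48 = $650,880
Ferndale Township: $650,880 × 0.0017 = $1,106.496
Cloverhill County: ($650,880 − $91,000) × 0.00355 = $559,880 × 0.00355 = $1,987.574
Hospital District: ($650,880 − $91,000) × 0.00125 = $559,880 × 0.00125 = $699.85
Eastcliff School District: $650,880 × 0.0253 = $16,467.264
City of Sagehill: $650,880 × 0.0118 = $7,680.384
Levies subtotal = $27,941.568
Total = $27,941.568 + $738 = $28,679.568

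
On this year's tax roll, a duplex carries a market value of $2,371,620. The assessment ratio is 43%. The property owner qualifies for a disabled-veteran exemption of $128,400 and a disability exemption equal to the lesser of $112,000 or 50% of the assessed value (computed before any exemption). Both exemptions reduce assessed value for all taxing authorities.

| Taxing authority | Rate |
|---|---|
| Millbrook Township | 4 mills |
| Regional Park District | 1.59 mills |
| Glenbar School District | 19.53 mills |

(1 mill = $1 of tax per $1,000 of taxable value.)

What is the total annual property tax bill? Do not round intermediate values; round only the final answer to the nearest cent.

Assessed value = $2,371,620 × 0.43 = $1,019,796.6
Disability exemption = min($112,000, 50% × $1,019,796.6) = min($112,000, $509,898.3) = $112,000 (dollar cap binds)
Taxable value = $1,019,796.6 − $128,400 − $112,000 = $779,396.6
Millbrook Township: $779,396.6 × 0.004 = $3,117.5864
Regional Park District: $779,396.6 × 0.00159 = $1,239.240594
Glenbar School District: $779,396.6 × 0.01953 = $15,221.615598
Total = $19,578.442592

$19,578.44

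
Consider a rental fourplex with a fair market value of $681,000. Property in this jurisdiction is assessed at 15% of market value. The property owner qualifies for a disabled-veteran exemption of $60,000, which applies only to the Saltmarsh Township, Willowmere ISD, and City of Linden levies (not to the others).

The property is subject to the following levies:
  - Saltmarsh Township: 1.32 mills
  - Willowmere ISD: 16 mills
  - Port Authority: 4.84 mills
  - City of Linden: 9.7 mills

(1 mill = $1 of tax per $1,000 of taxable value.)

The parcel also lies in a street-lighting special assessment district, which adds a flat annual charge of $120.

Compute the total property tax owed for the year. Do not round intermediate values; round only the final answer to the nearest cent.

Assessed value = $681,000 × 0.15 = $102,150
Saltmarsh Township: ($102,150 − $60,000) × 0.00132 = $42,150 × 0.00132 = $55.638
Willowmere ISD: ($102,150 − $60,000) × 0.016 = $42,150 × 0.016 = $674.4
Port Authority: $102,150 × 0.00484 = $494.406
City of Linden: ($102,150 − $60,000) × 0.0097 = $42,150 × 0.0097 = $408.855
Levies subtotal = $1,633.299
Total = $1,633.299 + $120 = $1,753.299

$1,753.30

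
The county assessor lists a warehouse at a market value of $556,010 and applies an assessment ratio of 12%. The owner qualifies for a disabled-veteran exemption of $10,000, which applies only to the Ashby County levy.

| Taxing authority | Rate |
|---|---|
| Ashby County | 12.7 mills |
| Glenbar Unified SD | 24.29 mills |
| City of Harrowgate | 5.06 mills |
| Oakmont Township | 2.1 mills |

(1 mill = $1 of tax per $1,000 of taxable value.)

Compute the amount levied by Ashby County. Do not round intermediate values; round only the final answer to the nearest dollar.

Assessed value = $556,010 × 0.12 = $66,721.2
Ashby County taxable value = $66,721.2 − $10,000 = $56,721.2
Ashby County levy = $56,721.2 × 0.0127 = $720.35924

$720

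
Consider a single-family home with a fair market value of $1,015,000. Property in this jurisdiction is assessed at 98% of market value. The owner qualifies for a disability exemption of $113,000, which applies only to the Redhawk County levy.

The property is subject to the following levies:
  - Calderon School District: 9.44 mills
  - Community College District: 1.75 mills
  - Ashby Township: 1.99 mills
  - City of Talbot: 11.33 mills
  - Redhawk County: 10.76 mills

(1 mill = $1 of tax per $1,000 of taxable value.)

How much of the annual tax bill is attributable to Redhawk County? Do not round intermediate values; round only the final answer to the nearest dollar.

Assessed value = $1,015,000 × 0.98 = $994,700
Redhawk County taxable value = $994,700 − $113,000 = $881,700
Redhawk County levy = $881,700 × 0.01076 = $9,487.092

$9,487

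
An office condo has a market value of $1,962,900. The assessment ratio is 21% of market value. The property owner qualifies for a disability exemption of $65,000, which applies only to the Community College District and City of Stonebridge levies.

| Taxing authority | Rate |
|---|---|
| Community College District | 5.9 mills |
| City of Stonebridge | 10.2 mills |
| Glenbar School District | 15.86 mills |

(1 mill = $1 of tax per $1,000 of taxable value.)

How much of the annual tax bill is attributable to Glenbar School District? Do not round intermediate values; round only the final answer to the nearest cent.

Assessed value = $1,962,900 × 0.21 = $412,209
Glenbar School District taxable value = $412,209 (exemption does not apply)
Glenbar School District levy = $412,209 × 0.01586 = $6,537.63474

$6,537.63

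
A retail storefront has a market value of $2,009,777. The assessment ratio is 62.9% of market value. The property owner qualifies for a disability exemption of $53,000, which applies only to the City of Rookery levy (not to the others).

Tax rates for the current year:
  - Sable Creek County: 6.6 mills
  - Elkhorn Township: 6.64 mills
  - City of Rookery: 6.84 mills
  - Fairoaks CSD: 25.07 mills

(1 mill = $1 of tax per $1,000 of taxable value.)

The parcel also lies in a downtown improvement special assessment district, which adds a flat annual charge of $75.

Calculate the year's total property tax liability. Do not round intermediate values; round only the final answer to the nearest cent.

$56,788.84

Assessed value = $2,009,777 × 0.629 = $1,264,149.733
Sable Creek County: $1,264,149.733 × 0.0066 = $8,343.3882378
Elkhorn Township: $1,264,149.733 × 0.00664 = $8,393.95422712
City of Rookery: ($1,264,149.733 − $53,000) × 0.00684 = $1,211,149.733 × 0.00684 = $8,284.26417372
Fairoaks CSD: $1,264,149.733 × 0.02507 = $31,692.23380631
Levies subtotal = $56,713.84044495
Total = $56,713.84044495 + $75 = $56,788.84044495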